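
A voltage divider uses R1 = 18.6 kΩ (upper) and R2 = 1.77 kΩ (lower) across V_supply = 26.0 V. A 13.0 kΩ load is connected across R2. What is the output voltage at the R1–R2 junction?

V_out ≈ 2.01 V

R2 ‖ R_L = (1.77 × 13.0)/(1.77 + 13.0) = 1.558 kΩ.
Then V_out = V_supply · R2'/(R1 + R2') = 26.0 × 1.558/20.16 = 2.009 V.
(Unloaded it would be 2.26 V; the load pulls it down.)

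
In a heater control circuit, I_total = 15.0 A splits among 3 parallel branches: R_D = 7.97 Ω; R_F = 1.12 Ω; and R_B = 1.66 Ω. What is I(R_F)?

I ≈ 8.26 A

ΣG = 1/7.97 + 1/1.12 + 1/1.66 = 1.621.
R_F takes the fraction G_k/ΣG = 0.8929/1.621 = 0.5509, so I = 15.0 × 0.5509 = 8.263 A.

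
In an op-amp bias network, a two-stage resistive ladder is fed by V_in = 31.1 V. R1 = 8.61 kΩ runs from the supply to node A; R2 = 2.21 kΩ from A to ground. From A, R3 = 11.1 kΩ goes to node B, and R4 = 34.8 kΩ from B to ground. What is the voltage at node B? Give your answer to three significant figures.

V_B ≈ 4.64 V

Looking into the second stage from A: R3 + R4 = 45.90 kΩ appears in parallel with R2.
R2 ‖ (R3+R4) = 2.108 kΩ.
V_A = 31.1 × 2.108/(8.61 + 2.108) = 6.118 V.
Stage 2 is unloaded, so V_B = V_A · R4/(R3+R4) = 6.118 × 34.8/45.90 = 4.638 V.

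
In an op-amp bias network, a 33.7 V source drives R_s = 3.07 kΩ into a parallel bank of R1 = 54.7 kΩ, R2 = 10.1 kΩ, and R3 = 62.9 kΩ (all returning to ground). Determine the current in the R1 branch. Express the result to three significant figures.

I ≈ 0.437 mA

Combine the parallel branches: R_p = (1/54.7 + 1/10.1 + 1/62.9)⁻¹ = 7.508 kΩ.
Node voltage V_A = V_CC · R_p/(R_s + R_p) = 33.7 × 0.7098 = 23.92 V.
Branch current I = V_A/R1 = 23.92/54.7 = 0.4373 mA.
(Equivalently: I_total = 3.186 mA, then current-divider fraction G_k/ΣG = 0.1373.)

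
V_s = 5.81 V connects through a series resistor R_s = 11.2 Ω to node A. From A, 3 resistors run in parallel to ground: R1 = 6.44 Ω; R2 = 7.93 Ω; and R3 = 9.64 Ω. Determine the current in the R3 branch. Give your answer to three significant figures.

I ≈ 0.113 A

Combine the parallel branches: R_p = (1/6.44 + 1/7.93 + 1/9.64)⁻¹ = 2.597 Ω.
V_A by voltage divider: V_A = 5.81 × 2.597/(11.2 + 2.597) = 1.093 V.
I(R3) = V_A / R3 = 1.093/9.64 = 0.1134 A.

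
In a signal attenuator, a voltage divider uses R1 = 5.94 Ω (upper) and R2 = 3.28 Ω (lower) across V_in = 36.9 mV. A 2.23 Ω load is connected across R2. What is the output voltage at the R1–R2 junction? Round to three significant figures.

V_out ≈ 6.74 mV

R2 ‖ R_L = (3.28 × 2.23)/(3.28 + 2.23) = 1.327 Ω.
Now apply the divider: V_out = 36.9 × 0.1827 = 6.740 mV.
(Unloaded it would be 13.1 mV; the load pulls it down.)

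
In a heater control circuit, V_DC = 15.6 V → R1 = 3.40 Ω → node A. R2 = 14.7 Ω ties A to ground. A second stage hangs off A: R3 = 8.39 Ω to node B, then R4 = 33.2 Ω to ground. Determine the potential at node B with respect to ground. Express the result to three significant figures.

The second stage (R3 + R4 = 41.59 Ω) loads node A in parallel with R2.
Effective lower resistance at A: R2 ‖ 41.59 = 10.86 Ω.
First divider: V_A = V_DC · 10.86/(3.40 + 10.86) = 11.88 V.
Stage 2 is unloaded, so V_B = V_A · R4/(R3+R4) = 11.88 × 33.2/41.59 = 9.484 V.

V_B ≈ 9.48 V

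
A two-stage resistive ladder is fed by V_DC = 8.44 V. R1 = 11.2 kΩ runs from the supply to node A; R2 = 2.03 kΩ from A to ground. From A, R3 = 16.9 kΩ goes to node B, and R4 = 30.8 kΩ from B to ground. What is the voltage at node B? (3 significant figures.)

The second stage (R3 + R4 = 47.70 kΩ) loads node A in parallel with R2.
Effective lower resistance at A: R2 ‖ 47.70 = 1.947 kΩ.
V_A = 8.44 × 1.947/(11.2 + 1.947) = 1.250 V.
Then the unloaded second divider: V_B = V_A × R4/(R3+R4) = 1.250 × 0.6457 = 0.8071 V.

V_B ≈ 0.807 V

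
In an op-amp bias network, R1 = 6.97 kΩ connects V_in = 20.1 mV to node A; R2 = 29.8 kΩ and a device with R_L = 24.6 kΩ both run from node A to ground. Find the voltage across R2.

First combine the lower leg with the load: R2 ‖ R_L = 13.48 kΩ.
Then V_out = V_in · R2'/(R1 + R2') = 20.1 × 13.48/20.45 = 13.25 mV.

V_out ≈ 13.2 mV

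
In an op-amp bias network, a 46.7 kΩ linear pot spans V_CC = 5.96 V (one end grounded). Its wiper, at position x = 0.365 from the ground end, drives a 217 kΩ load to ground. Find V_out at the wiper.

V_out ≈ 2.07 V

Lower segment x·R_p = 17.05 kΩ; upper segment (1−x)·R_p = 29.65 kΩ.
(x·R_p) ‖ R_L = 15.80 kΩ.
Then V_out = V_CC · 15.80/(29.65 + 15.80) = 2.072 V.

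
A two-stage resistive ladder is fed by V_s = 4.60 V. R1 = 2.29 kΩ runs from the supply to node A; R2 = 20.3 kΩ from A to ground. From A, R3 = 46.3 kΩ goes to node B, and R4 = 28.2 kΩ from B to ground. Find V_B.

V_B ≈ 1.52 V

Looking into the second stage from A: R3 + R4 = 74.50 kΩ appears in parallel with R2.
R2 ‖ (R3+R4) = 15.95 kΩ.
V_A = 4.60 × 15.95/(2.29 + 15.95) = 4.023 V.
Stage 2 is unloaded, so V_B = V_A · R4/(R3+R4) = 4.023 × 28.2/74.50 = 1.523 V.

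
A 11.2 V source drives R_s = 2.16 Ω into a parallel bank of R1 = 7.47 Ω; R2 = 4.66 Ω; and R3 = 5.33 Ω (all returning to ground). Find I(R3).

I ≈ 0.974 A

Combine the parallel branches: R_p = (1/7.47 + 1/4.66 + 1/5.33)⁻¹ = 1.865 Ω.
V_A by voltage divider: V_A = 11.2 × 1.865/(2.16 + 1.865) = 5.190 V.
Branch current I = V_A/R3 = 5.190/5.33 = 0.9738 A.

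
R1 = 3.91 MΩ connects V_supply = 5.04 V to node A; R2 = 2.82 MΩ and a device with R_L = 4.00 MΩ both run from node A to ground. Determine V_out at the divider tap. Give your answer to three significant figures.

V_out ≈ 1.50 V

R2 ‖ R_L = (2.82 × 4.00)/(2.82 + 4.00) = 1.654 MΩ.
Now apply the divider: V_out = 5.04 × 0.2973 = 1.498 V.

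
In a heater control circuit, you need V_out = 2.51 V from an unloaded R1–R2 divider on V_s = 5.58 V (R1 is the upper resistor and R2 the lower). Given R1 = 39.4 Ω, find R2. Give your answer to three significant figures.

R2 ≈ 32.2 Ω

V_out/V_s = R2/(R1+R2) = 0.4498.
So R2 = R1 · V_out/(V_s − V_out) = 39.4 × 2.51/(5.58 − 2.51) = 39.4 × 0.8176 = 32.21 Ω.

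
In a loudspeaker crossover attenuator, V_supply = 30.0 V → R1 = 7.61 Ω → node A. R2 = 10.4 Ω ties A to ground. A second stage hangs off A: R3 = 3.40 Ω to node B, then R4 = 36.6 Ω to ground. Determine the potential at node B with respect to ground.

The second stage (R3 + R4 = 40.00 Ω) loads node A in parallel with R2.
R2 ‖ (R3+R4) = 8.254 Ω.
So V_A = 30.0 × 0.5203 = 15.61 V.
Then the unloaded second divider: V_B = V_A × R4/(R3+R4) = 15.61 × 0.9150 = 14.28 V.

V_B ≈ 14.3 V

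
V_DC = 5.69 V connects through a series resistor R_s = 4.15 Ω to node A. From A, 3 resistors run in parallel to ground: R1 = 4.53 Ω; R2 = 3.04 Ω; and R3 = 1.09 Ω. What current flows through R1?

Equivalent of the parallel group: R_p = 0.6816 Ω.
V_A = 5.69 × 0.6816/4.832 = 0.8027 V.
Branch current I = V_A/R1 = 0.8027/4.53 = 0.1772 A.

I ≈ 0.177 A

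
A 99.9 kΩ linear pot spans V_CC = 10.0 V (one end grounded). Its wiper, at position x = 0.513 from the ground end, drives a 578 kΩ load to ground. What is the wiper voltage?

V_out ≈ 4.92 V

Lower segment x·R_p = 51.25 kΩ; upper segment (1−x)·R_p = 48.65 kΩ.
R_L loads the lower segment: effective lower R = 47.07 kΩ.
Then V_out = V_CC · 47.07/(48.65 + 47.07) = 4.918 V.
(Unloaded: V_out = x·V_CC = 5.13 V.)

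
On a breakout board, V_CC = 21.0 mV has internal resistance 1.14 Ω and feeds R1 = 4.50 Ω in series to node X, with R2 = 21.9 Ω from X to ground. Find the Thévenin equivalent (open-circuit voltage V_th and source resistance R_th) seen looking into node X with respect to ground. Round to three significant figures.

R1' = 1.14 + 4.50 = 5.640 Ω (source resistance + R1).
With X open, the divider is unloaded: V_th = 21.0 × 21.9/27.54 = 16.70 mV.
With V_CC suppressed (replaced by a short), R_th = R1' ‖ R2 = (5.640 × 21.9)/(5.640 + 21.9) = 4.485 Ω.

V_th ≈ 16.7 mV, R_th ≈ 4.48 Ω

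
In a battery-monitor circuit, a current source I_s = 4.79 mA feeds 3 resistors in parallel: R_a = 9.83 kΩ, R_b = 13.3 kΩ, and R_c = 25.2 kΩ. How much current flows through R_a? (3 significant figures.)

ΣG = 1/9.83 + 1/13.3 + 1/25.2 = 0.2166.
By the current-divider rule, I = I_s · G_k/ΣG = 4.79 × 0.4697 = 2.250 mA.

I ≈ 2.25 mA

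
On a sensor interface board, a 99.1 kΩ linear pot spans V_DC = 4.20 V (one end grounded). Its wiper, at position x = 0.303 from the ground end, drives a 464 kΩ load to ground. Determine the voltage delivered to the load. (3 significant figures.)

V_out ≈ 1.22 V

Lower segment x·R_p = 30.03 kΩ; upper segment (1−x)·R_p = 69.07 kΩ.
Lower segment in parallel with the load: 30.03 ‖ 464 = 28.20 kΩ.
V_out = 4.20 × 28.20/(69.07 + 28.20) = 1.218 V.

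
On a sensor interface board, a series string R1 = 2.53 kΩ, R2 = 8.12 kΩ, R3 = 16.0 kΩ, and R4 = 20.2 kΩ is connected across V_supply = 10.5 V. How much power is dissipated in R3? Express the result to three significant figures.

P ≈ 0.804 mW

Series current I = V_supply/ΣR = 10.5/46.85 = 0.2241 mA.
P(R3) = I²·R3 = (0.2241)² × 16.0 = 0.8037 mW.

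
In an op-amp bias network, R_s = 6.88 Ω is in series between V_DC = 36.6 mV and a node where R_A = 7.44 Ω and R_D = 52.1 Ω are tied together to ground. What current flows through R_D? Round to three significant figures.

I ≈ 0.342 mA

Equivalent of the parallel group: R_p = 6.510 Ω.
V_A = 36.6 × 6.510/13.39 = 17.79 mV.
Branch current I = V_A/R_D = 17.79/52.1 = 0.3416 mA.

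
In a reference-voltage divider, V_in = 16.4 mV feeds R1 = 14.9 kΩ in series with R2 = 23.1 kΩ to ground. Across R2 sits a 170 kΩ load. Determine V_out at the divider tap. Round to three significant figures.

The load sits in parallel with R2, giving an effective lower resistance R2' = R2·R_L/(R2+R_L) = 20.34 kΩ.
Then V_out = V_in · R2'/(R1 + R2') = 16.4 × 20.34/35.24 = 9.465 mV.

V_out ≈ 9.47 mV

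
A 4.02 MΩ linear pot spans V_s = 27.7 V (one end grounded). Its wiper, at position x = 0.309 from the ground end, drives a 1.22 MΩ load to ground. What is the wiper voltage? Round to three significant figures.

V_out ≈ 5.02 V

Lower segment x·R_p = 1.242 MΩ; upper segment (1−x)·R_p = 2.778 MΩ.
(x·R_p) ‖ R_L = 0.6155 MΩ.
Loaded-divider output: V_out = 27.7 × 0.1814 = 5.024 V.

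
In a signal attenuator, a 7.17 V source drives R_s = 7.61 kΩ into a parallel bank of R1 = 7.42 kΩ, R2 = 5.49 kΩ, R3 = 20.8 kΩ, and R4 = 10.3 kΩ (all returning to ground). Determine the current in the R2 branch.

Parallel bank: R_p = 1/(1/7.42 + 1/5.49 + 1/20.8 + 1/10.3) = 2.164 kΩ.
V_A = 7.17 × 2.164/9.774 = 1.588 V.
Branch current I = V_A/R2 = 1.588/5.49 = 0.2892 mA.

I ≈ 0.289 mA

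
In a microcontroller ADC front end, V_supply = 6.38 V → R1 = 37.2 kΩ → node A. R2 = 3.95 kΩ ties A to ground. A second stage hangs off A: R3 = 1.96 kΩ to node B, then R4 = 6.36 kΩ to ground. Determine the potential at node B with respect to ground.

V_B ≈ 0.328 V

The second stage (R3 + R4 = 8.320 kΩ) loads node A in parallel with R2.
R2 ‖ (R3+R4) = 2.678 kΩ.
V_A = 6.38 × 2.678/(37.2 + 2.678) = 0.4285 V.
Stage 2 is unloaded, so V_B = V_A · R4/(R3+R4) = 0.4285 × 6.36/8.320 = 0.3276 V.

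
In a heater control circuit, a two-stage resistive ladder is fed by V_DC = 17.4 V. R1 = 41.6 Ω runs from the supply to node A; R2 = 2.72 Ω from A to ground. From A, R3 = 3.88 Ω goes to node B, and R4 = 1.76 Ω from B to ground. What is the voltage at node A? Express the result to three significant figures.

V_A ≈ 0.735 V

The second stage (R3 + R4 = 5.640 Ω) loads node A in parallel with R2.
R2 ‖ (R3+R4) = 1.835 Ω.
So V_A = 17.4 × 0.04225 = 0.7351 V.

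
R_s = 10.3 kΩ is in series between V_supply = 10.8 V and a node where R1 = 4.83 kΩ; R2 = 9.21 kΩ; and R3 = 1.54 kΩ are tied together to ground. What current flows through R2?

Combine the parallel branches: R_p = (1/4.83 + 1/9.21 + 1/1.54)⁻¹ = 1.036 kΩ.
Node voltage V_A = V_supply · R_p/(R_s + R_p) = 10.8 × 0.09141 = 0.9873 V.
Branch current I = V_A/R2 = 0.9873/9.21 = 0.1072 mA.

I ≈ 0.107 mA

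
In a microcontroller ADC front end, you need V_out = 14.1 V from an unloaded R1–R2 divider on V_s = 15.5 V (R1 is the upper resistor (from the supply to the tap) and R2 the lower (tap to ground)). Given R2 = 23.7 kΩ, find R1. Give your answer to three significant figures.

R1 ≈ 2.35 kΩ

V_out/V_s = R2/(R1+R2) = 0.9097.
So R1 = R2 · (V_s/V_out − 1) = 23.7 × (15.5/14.1 − 1) = 23.7 × 0.09929 = 2.353 kΩ.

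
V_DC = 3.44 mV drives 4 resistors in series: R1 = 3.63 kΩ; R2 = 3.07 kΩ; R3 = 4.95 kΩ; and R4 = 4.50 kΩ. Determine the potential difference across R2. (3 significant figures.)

V ≈ 0.654 mV

ΣR = 3.63 + 3.07 + 4.95 + 4.50 = 16.15 kΩ.
V = V_DC · R/ΣR = 3.44 × 0.1901 = 0.6539 mV.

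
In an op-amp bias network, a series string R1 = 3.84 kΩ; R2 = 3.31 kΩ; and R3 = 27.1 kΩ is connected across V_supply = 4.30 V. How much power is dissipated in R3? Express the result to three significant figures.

P ≈ 0.427 mW

The common current is I = 4.30/34.25 = 0.1255 mA.
V(R3) = I·R = 3.402 V; P = V·I = 3.402 × 0.1255 = 0.4272 mW.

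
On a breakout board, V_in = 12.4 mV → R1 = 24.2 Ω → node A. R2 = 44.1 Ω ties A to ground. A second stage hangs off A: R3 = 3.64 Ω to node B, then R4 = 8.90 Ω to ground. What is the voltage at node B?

Node A sees R2 in parallel with the series input of stage 2, R3 + R4 = 12.54 Ω.
R2 ‖ (R3+R4) = 9.764 Ω.
First divider: V_A = V_in · 9.764/(24.2 + 9.764) = 3.565 mV.
Then the unloaded second divider: V_B = V_A × R4/(R3+R4) = 3.565 × 0.7097 = 2.530 mV.

V_B ≈ 2.53 mV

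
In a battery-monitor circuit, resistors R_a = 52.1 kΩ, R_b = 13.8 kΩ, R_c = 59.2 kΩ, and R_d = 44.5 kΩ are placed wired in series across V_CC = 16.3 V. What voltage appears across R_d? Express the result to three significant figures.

Total series resistance ΣR = 52.1 + 13.8 + 59.2 + 44.5 = 169.6 kΩ.
V = V_CC · R/ΣR = 16.3 × 0.2624 = 4.277 V.

V ≈ 4.28 V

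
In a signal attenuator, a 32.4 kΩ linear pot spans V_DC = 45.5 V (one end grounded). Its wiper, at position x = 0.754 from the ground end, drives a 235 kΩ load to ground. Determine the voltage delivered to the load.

V_out ≈ 33.5 V

The pot divides into 7.970 kΩ above the wiper and 24.43 kΩ below.
(x·R_p) ‖ R_L = 22.13 kΩ.
Loaded-divider output: V_out = 45.5 × 0.7352 = 33.45 V.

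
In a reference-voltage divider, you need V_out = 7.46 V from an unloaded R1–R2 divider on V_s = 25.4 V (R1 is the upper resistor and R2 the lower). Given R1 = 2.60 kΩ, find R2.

R2 ≈ 1.08 kΩ

Required fraction k = V_out/V_s = 0.2937.
R2 = R1 · 0.2937/(1 − 0.2937) = 1.081 kΩ.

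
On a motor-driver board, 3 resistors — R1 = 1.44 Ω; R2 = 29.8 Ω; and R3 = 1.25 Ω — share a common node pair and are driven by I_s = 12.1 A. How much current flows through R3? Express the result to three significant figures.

ΣG = 1/1.44 + 1/29.8 + 1/1.25 = 1.528.
R3 takes the fraction G_k/ΣG = 0.8000/1.528 = 0.5236, so I = 12.1 × 0.5236 = 6.335 A.

I ≈ 6.34 A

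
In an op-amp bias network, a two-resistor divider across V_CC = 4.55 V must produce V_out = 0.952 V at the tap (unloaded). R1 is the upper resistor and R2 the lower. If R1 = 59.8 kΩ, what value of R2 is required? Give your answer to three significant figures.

R2 ≈ 15.8 kΩ

V_out/V_CC = R2/(R1+R2) = 0.2092.
Rearranging, R2 = R1·k/(1−k) = 59.8 × 0.2646 = 15.82 kΩ.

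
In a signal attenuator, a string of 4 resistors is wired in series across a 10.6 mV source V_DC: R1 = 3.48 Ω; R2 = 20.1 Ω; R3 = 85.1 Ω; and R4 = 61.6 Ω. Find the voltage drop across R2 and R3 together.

V ≈ 6.55 mV

Series total: ΣR = 3.48 + 20.1 + 85.1 + 61.6 = 170.3 Ω.
R_{R2..R3} = 20.1 + 85.1 = 105.2 Ω.
V = V_DC · R/ΣR = 10.6 × 0.6178 = 6.549 mV.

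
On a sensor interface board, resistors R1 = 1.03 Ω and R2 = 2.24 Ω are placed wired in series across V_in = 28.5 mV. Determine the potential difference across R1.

Series total: ΣR = 1.03 + 2.24 = 3.270 Ω.
By the voltage-divider rule, V = 28.5 × 1.030/3.270 = 8.977 mV.

V ≈ 8.98 mV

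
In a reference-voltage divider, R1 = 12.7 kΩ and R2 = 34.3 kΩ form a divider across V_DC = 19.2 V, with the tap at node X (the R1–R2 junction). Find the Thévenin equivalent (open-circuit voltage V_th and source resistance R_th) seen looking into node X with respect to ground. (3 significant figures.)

V_th is the unloaded tap voltage: V_DC · R2/(R1+R2) = 19.2 × 0.7298 = 14.01 V.
Looking into X with the source shorted: R_th = R1·R2/(R1+R2) = 12.70 × 34.3/47.00 = 9.268 kΩ.

V_th ≈ 14.0 V, R_th ≈ 9.27 kΩ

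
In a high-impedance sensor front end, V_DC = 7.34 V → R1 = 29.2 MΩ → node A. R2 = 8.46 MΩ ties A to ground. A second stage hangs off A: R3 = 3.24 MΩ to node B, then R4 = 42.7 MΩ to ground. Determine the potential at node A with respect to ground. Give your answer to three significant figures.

V_A ≈ 1.44 V

The second stage (R3 + R4 = 45.94 MΩ) loads node A in parallel with R2.
Effective lower resistance at A: R2 ‖ 45.94 = 7.144 MΩ.
So V_A = 7.34 × 0.1966 = 1.443 V.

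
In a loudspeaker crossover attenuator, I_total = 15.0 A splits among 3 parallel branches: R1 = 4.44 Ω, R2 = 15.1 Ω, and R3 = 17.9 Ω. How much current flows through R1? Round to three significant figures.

Total conductance ΣG = 1/4.44 + 1/15.1 + 1/17.9 = 0.3473 (units of 1/Ω).
Current divider: I(R1) = I_total · G_k/ΣG = 15.0 × (0.2252/0.3473) = 15.0 × 0.6485 = 9.727 A.

I ≈ 9.73 A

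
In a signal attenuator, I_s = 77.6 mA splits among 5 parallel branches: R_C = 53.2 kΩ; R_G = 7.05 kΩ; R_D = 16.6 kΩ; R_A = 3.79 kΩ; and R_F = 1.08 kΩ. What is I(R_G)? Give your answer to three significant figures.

I ≈ 7.80 mA

Conductances: ΣG = 1/53.2 + 1/7.05 + 1/16.6 + 1/3.79 + 1/1.08 = 1.411 (1/kΩ).
By the current-divider rule, I = I_s · G_k/ΣG = 77.6 × 0.1006 = 7.803 mA.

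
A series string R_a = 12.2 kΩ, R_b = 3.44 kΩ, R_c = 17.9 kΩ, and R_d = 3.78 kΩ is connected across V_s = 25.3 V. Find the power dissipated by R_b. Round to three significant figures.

P ≈ 1.58 mW

The common current is I = 25.3/37.32 = 0.6779 mA.
P = I²R = 0.4596 × 3.44 = 1.581 mW.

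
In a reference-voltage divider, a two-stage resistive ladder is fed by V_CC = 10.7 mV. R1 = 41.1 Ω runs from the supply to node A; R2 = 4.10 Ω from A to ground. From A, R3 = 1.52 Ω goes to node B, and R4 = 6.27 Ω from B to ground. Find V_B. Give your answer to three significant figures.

Looking into the second stage from A: R3 + R4 = 7.790 Ω appears in parallel with R2.
R2 ‖ (R3+R4) = 2.686 Ω.
First divider: V_A = V_CC · 2.686/(41.1 + 2.686) = 0.6564 mV.
Stage 2 is unloaded, so V_B = V_A · R4/(R3+R4) = 0.6564 × 6.27/7.790 = 0.5283 mV.

V_B ≈ 0.528 mV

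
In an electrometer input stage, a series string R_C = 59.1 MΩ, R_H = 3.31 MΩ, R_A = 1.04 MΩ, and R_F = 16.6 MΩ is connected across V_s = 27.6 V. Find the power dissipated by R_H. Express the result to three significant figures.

P ≈ 0.393 µW

Series current I = V_s/ΣR = 27.6/80.05 = 0.3448 µA.
P(R_H) = I²·R_H = (0.3448)² × 3.31 = 0.3935 µW.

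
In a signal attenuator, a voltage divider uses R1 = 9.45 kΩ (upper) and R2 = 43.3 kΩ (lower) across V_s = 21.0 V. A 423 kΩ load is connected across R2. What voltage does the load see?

The load sits in parallel with R2, giving an effective lower resistance R2' = R2·R_L/(R2+R_L) = 39.28 kΩ.
Then V_out = V_s · R2'/(R1 + R2') = 21.0 × 39.28/48.73 = 16.93 V.
(Unloaded it would be 17.2 V; the load pulls it down.)

V_out ≈ 16.9 V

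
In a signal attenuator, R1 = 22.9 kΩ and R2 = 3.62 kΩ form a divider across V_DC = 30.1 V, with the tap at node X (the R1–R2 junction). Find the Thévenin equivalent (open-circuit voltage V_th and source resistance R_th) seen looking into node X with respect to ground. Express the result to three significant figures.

With X open, the divider is unloaded: V_th = 30.1 × 3.62/26.52 = 4.109 V.
Looking into X with the source shorted: R_th = R1·R2/(R1+R2) = 22.90 × 3.62/26.52 = 3.126 kΩ.

V_th ≈ 4.11 V, R_th ≈ 3.13 kΩ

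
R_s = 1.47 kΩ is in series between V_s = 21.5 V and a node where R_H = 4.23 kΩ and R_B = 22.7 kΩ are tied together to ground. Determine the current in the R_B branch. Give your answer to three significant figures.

I ≈ 0.671 mA

Parallel bank: R_p = 1/(1/4.23 + 1/22.7) = 3.566 kΩ.
V_A by voltage divider: V_A = 21.5 × 3.566/(1.47 + 3.566) = 15.22 V.
I(R_B) = V_A / R_B = 15.22/22.7 = 0.6706 mA.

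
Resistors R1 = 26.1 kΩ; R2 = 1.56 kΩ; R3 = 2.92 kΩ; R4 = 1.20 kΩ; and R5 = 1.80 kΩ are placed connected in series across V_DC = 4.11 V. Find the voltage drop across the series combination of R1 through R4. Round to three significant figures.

V ≈ 3.89 V

ΣR = 26.1 + 1.56 + 2.92 + 1.20 + 1.80 = 33.58 kΩ.
R_{R1..R4} = 26.1 + 1.56 + 2.92 + 1.20 = 31.78 kΩ.
Voltage divider: V = V_DC · (31.78 / 33.58) = 4.11 × 0.9464 = 3.890 V.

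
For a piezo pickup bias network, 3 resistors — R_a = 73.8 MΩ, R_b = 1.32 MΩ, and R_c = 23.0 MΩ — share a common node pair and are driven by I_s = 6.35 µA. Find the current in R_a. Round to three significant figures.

I ≈ 0.106 µA

Conductances: ΣG = 1/73.8 + 1/1.32 + 1/23.0 = 0.8146 (1/MΩ).
Current divider: I(R_a) = I_s · G_k/ΣG = 6.35 × (0.01355/0.8146) = 6.35 × 0.01663 = 0.1056 µA.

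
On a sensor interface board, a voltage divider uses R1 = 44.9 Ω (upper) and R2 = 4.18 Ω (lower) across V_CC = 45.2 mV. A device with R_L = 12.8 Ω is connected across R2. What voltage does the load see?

V_out ≈ 2.96 mV

First combine the lower leg with the load: R2 ‖ R_L = 3.151 Ω.
Now apply the divider: V_out = 45.2 × 0.06558 = 2.964 mV.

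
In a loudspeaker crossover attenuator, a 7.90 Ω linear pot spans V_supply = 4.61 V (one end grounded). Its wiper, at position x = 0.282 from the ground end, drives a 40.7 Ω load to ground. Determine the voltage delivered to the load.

V_out ≈ 1.25 V

Split the track: R_lower = x·R_p = 2.228 Ω, R_upper = (1−x)·R_p = 5.672 Ω.
(x·R_p) ‖ R_L = 2.112 Ω.
Then V_out = V_supply · 2.112/(5.672 + 2.112) = 1.251 V.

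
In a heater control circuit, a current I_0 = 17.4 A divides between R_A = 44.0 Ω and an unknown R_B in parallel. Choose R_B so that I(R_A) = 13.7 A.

The fraction through R_A equals R_B/(R_A+R_B).
13.7/17.4 = R_B/(R_A + R_B) → R_B = R_A · (0.7874)/(1 − 0.7874) = 44.0 × 3.703 = 162.9 Ω.

R_B ≈ 163 Ω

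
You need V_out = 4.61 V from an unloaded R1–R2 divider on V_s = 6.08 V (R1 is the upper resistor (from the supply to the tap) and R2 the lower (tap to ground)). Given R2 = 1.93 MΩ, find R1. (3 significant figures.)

Required fraction k = V_out/V_s = 0.7582.
Rearranging, R1 = R2·(1−k)/k = 1.93 × 0.3189 = 0.6154 MΩ.

R1 ≈ 0.615 MΩ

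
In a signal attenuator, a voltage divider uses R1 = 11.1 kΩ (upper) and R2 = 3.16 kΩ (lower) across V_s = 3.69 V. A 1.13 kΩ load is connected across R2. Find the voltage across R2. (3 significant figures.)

The load sits in parallel with R2, giving an effective lower resistance R2' = R2·R_L/(R2+R_L) = 0.8324 kΩ.
Then V_out = V_s · R2'/(R1 + R2') = 3.69 × 0.8324/11.93 = 0.2574 V.
(Unloaded it would be 0.818 V; the load pulls it down.)

V_out ≈ 0.257 V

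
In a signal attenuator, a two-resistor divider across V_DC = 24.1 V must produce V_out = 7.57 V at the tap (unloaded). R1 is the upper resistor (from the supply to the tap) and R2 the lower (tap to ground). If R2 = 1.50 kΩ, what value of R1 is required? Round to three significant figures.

R1 ≈ 3.28 kΩ

Required fraction k = V_out/V_DC = 0.3141.
Rearranging, R1 = R2·(1−k)/k = 1.50 × 2.184 = 3.275 kΩ.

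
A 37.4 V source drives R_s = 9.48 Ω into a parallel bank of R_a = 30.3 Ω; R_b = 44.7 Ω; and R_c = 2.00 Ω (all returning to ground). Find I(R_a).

Equivalent of the parallel group: R_p = 1.801 Ω.
V_A by voltage divider: V_A = 37.4 × 1.801/(9.48 + 1.801) = 5.970 V.
I(R_a) = V_A / R_a = 5.970/30.3 = 0.1970 A.

I ≈ 0.197 A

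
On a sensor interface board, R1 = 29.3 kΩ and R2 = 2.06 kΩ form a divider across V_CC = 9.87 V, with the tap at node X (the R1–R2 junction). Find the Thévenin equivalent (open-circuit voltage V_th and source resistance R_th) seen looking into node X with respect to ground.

With X open, the divider is unloaded: V_th = 9.87 × 2.06/31.36 = 0.6483 V.
Looking into X with the source shorted: R_th = R1·R2/(R1+R2) = 29.30 × 2.06/31.36 = 1.925 kΩ.

V_th ≈ 0.648 V, R_th ≈ 1.92 kΩ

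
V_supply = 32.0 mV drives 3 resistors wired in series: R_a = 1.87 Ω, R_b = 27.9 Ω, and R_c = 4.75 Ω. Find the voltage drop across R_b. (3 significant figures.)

V ≈ 25.9 mV

Total series resistance ΣR = 1.87 + 27.9 + 4.75 = 34.52 Ω.
V = V_supply · R/ΣR = 32.0 × 0.8082 = 25.86 mV.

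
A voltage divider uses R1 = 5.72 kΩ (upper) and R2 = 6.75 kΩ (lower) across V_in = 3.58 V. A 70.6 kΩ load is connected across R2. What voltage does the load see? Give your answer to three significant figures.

V_out ≈ 1.86 V

R2 ‖ R_L = (6.75 × 70.6)/(6.75 + 70.6) = 6.161 kΩ.
Voltage divider with the loaded lower leg: V_out = 3.58 × 6.161/(5.72 + 6.161) = 3.58 × 0.5186 = 1.856 V.
(Unloaded it would be 1.94 V; the load pulls it down.)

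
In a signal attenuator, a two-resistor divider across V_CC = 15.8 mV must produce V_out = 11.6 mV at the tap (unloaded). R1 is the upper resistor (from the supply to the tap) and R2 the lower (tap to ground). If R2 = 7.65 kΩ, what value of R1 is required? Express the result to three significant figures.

V_out/V_CC = R2/(R1+R2) = 0.7342.
So R1 = R2 · (V_CC/V_out − 1) = 7.65 × (15.8/11.6 − 1) = 7.65 × 0.3621 = 2.770 kΩ.

R1 ≈ 2.77 kΩ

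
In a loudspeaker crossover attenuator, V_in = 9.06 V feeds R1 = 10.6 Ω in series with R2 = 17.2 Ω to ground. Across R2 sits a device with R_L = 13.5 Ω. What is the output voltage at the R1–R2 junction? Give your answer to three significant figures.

First combine the lower leg with the load: R2 ‖ R_L = 7.564 Ω.
Voltage divider with the loaded lower leg: V_out = 9.06 × 7.564/(10.6 + 7.564) = 9.06 × 0.4164 = 3.773 V.

V_out ≈ 3.77 V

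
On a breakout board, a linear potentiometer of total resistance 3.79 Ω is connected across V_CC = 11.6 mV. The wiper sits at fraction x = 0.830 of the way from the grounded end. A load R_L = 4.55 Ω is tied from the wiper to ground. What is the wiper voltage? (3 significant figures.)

The pot divides into 0.6443 Ω above the wiper and 3.146 Ω below.
Lower segment in parallel with the load: 3.146 ‖ 4.55 = 1.860 Ω.
Then V_out = V_CC · 1.860/(0.6443 + 1.860) = 8.615 mV.

V_out ≈ 8.62 mV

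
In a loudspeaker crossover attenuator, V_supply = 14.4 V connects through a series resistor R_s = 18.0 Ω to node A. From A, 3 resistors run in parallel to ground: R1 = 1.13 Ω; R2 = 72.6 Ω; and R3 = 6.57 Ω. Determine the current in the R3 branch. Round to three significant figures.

I ≈ 0.110 A

Combine the parallel branches: R_p = (1/1.13 + 1/72.6 + 1/6.57)⁻¹ = 0.9515 Ω.
V_A = 14.4 × 0.9515/18.95 = 0.7230 V.
Branch current I = V_A/R3 = 0.7230/6.57 = 0.1100 A.
(Equivalently: I_total = 0.7598 A, then current-divider fraction G_k/ΣG = 0.1448.)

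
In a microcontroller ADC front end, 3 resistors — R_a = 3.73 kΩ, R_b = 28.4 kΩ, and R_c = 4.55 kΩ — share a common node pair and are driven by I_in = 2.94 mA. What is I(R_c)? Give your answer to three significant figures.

ΣG = 1/3.73 + 1/28.4 + 1/4.55 = 0.5231.
R_c takes the fraction G_k/ΣG = 0.2198/0.5231 = 0.4202, so I = 2.94 × 0.4202 = 1.235 mA.

I ≈ 1.24 mA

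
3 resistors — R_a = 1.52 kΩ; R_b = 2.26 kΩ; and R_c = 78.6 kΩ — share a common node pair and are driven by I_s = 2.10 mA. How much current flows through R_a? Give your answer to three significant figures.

I ≈ 1.24 mA

ΣG = 1/1.52 + 1/2.26 + 1/78.6 = 1.113.
By the current-divider rule, I = I_s · G_k/ΣG = 2.10 × 0.5910 = 1.241 mA.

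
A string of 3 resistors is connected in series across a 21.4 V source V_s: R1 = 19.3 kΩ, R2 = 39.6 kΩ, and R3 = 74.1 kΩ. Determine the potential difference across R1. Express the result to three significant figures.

ΣR = 19.3 + 39.6 + 74.1 = 133.0 kΩ.
Voltage divider: V = V_s · (19.30 / 133.0) = 21.4 × 0.1451 = 3.105 V.

V ≈ 3.11 V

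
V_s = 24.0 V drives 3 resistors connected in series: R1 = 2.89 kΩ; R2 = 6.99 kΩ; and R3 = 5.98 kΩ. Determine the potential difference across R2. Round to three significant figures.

Series total: ΣR = 2.89 + 6.99 + 5.98 = 15.86 kΩ.
By the voltage-divider rule, V = 24.0 × 6.990/15.86 = 10.58 V.

V ≈ 10.6 V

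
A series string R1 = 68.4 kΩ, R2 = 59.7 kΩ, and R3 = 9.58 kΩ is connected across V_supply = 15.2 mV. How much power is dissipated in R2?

P ≈ 0.728 nW

Series current I = V_supply/ΣR = 15.2/137.7 = 0.1104 µA.
V(R2) = I·R = 6.591 mV; P = V·I = 6.591 × 0.1104 = 0.7276 nW.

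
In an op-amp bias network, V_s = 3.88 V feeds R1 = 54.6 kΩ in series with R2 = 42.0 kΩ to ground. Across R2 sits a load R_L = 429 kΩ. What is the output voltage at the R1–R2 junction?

The load sits in parallel with R2, giving an effective lower resistance R2' = R2·R_L/(R2+R_L) = 38.25 kΩ.
Now apply the divider: V_out = 3.88 × 0.4120 = 1.599 V.
(Unloaded it would be 1.69 V; the load pulls it down.)

V_out ≈ 1.60 V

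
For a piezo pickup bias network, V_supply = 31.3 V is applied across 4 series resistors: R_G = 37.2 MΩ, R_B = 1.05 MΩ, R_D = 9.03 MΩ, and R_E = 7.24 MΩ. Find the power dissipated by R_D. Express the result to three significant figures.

Series current I = V_supply/ΣR = 31.3/54.52 = 0.5741 µA.
P = I²R = 0.3296 × 9.03 = 2.976 µW.

P ≈ 2.98 µW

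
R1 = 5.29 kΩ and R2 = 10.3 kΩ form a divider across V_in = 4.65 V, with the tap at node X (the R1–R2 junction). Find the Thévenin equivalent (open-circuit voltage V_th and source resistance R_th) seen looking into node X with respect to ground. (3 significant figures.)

With X open, the divider is unloaded: V_th = 4.65 × 10.3/15.59 = 3.072 V.
With V_in suppressed (replaced by a short), R_th = R1 ‖ R2 = (5.290 × 10.3)/(5.290 + 10.3) = 3.495 kΩ.

V_th ≈ 3.07 V, R_th ≈ 3.49 kΩ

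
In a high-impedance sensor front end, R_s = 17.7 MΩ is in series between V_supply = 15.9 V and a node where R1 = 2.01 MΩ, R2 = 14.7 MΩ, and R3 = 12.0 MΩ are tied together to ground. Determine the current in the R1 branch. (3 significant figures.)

I ≈ 0.634 µA

Parallel bank: R_p = 1/(1/2.01 + 1/14.7 + 1/12.0) = 1.541 MΩ.
Node voltage V_A = V_supply · R_p/(R_s + R_p) = 15.9 × 0.08010 = 1.274 V.
Branch current I = V_A/R1 = 1.274/2.01 = 0.6336 µA.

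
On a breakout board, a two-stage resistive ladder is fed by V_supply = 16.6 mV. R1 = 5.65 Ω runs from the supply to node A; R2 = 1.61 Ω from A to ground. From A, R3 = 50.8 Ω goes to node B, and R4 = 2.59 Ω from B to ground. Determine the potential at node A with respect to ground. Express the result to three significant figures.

V_A ≈ 3.60 mV

Node A sees R2 in parallel with the series input of stage 2, R3 + R4 = 53.39 Ω.
R2 ‖ (R3+R4) = 1.563 Ω.
First divider: V_A = V_supply · 1.563/(5.65 + 1.563) = 3.597 mV.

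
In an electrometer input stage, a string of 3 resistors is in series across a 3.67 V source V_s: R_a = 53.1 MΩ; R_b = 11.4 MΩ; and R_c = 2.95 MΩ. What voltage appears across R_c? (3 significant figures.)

V ≈ 0.161 V

Total series resistance ΣR = 53.1 + 11.4 + 2.95 = 67.45 MΩ.
Voltage divider: V = V_s · (2.950 / 67.45) = 3.67 × 0.04374 = 0.1605 V.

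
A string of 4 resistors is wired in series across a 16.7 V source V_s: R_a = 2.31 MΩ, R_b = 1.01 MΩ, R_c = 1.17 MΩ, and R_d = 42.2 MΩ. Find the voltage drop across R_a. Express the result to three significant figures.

Total series resistance ΣR = 2.31 + 1.01 + 1.17 + 42.2 = 46.69 MΩ.
V = V_s · R/ΣR = 16.7 × 0.04948 = 0.8262 V.

V ≈ 0.826 V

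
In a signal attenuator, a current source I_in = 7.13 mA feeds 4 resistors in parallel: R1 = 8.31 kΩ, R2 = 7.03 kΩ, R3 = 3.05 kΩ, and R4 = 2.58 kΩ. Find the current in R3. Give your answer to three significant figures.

I ≈ 2.39 mA

Conductances: ΣG = 1/8.31 + 1/7.03 + 1/3.05 + 1/2.58 = 0.9781 (1/kΩ).
R3 takes the fraction G_k/ΣG = 0.3279/0.9781 = 0.3352, so I = 7.13 × 0.3352 = 2.390 mA.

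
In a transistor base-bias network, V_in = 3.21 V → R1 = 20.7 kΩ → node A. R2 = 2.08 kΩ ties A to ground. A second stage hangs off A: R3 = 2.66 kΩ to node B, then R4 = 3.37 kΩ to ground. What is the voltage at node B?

V_B ≈ 0.125 V

The second stage (R3 + R4 = 6.030 kΩ) loads node A in parallel with R2.
Effective lower resistance at A: R2 ‖ 6.030 = 1.547 kΩ.
V_A = 3.21 × 1.547/(20.7 + 1.547) = 0.2232 V.
V_B = V_A × 0.5589 = 0.1247 V.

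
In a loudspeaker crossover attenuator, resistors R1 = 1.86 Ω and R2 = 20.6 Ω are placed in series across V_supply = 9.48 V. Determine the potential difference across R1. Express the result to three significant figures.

ΣR = 1.86 + 20.6 = 22.46 Ω.
By the voltage-divider rule, V = 9.48 × 1.860/22.46 = 0.7851 V.

V ≈ 0.785 V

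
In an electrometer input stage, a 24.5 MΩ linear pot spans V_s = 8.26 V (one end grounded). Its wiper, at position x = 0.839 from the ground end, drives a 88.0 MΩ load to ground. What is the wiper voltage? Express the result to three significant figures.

V_out ≈ 6.68 V

Lower segment x·R_p = 20.56 MΩ; upper segment (1−x)·R_p = 3.945 MΩ.
Lower segment in parallel with the load: 20.56 ‖ 88.0 = 16.66 MΩ.
V_out = 8.26 × 16.66/(3.945 + 16.66) = 6.679 V.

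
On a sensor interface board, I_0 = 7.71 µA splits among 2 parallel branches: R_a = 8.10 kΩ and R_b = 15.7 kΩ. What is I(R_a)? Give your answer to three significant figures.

I ≈ 5.09 µA

With just two branches, the current splits inversely with resistance.
I(R_a) = 7.71 × 15.7/(8.10 + 15.7) = 7.71 × 0.6597 = 5.086 µA.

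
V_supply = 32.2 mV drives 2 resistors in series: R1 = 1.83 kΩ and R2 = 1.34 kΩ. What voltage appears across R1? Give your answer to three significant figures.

V ≈ 18.6 mV

Series total: ΣR = 1.83 + 1.34 = 3.170 kΩ.
V = V_supply · R/ΣR = 32.2 × 0.5773 = 18.59 mV.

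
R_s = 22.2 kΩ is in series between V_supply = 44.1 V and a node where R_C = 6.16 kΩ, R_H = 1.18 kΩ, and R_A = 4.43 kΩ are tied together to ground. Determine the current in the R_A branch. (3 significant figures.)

Equivalent of the parallel group: R_p = 0.8094 kΩ.
Node voltage V_A = V_supply · R_p/(R_s + R_p) = 44.1 × 0.03518 = 1.551 V.
I(R_A) = V_A / R_A = 1.551/4.43 = 0.3502 mA.

I ≈ 0.350 mA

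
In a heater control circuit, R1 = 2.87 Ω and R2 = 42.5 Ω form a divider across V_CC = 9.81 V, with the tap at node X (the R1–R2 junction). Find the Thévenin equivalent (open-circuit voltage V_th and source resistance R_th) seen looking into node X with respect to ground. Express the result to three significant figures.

With X open, the divider is unloaded: V_th = 9.81 × 42.5/45.37 = 9.189 V.
Looking into X with the source shorted: R_th = R1·R2/(R1+R2) = 2.870 × 42.5/45.37 = 2.688 Ω.

V_th ≈ 9.19 V, R_th ≈ 2.69 Ω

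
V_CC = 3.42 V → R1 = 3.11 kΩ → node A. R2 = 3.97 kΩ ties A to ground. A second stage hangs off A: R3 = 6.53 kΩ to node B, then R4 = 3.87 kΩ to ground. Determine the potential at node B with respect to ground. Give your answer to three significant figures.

V_B ≈ 0.611 V

The second stage (R3 + R4 = 10.40 kΩ) loads node A in parallel with R2.
R2 ‖ (R3+R4) = 2.873 kΩ.
First divider: V_A = V_CC · 2.873/(3.11 + 2.873) = 1.642 V.
V_B = V_A × 0.3721 = 0.6111 V.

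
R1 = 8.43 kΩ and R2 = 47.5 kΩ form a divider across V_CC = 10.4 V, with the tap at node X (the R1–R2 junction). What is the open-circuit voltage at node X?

V_th ≈ 8.83 V

Open-circuit (no load on X): V_th = V_CC · R2/(R1 + R2) = 10.4 × 47.5/(8.430 + 47.5) = 8.832 V.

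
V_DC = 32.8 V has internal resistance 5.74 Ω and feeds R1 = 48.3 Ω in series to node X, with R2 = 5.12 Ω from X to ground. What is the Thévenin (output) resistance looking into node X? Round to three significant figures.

R1' = 5.74 + 48.3 = 54.04 Ω (source resistance + R1).
With V_DC suppressed (replaced by a short), R_th = R1' ‖ R2 = (54.04 × 5.12)/(54.04 + 5.12) = 4.677 Ω.

R_th ≈ 4.68 Ω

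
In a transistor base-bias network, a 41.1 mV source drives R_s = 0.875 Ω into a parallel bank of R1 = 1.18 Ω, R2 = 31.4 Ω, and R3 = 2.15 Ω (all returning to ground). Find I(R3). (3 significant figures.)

I ≈ 8.78 mA

Equivalent of the parallel group: R_p = 0.7438 Ω.
V_A by voltage divider: V_A = 41.1 × 0.7438/(0.875 + 0.7438) = 18.88 mV.
I(R3) = V_A / R3 = 18.88/2.15 = 8.784 mA.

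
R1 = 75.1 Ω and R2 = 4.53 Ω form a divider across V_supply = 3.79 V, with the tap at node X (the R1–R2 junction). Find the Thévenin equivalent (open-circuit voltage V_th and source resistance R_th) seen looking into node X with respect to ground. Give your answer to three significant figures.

Open-circuit (no load on X): V_th = V_supply · R2/(R1 + R2) = 3.79 × 4.53/(75.10 + 4.53) = 0.2156 V.
Looking into X with the source shorted: R_th = R1·R2/(R1+R2) = 75.10 × 4.53/79.63 = 4.272 Ω.

V_th ≈ 0.216 V, R_th ≈ 4.27 Ω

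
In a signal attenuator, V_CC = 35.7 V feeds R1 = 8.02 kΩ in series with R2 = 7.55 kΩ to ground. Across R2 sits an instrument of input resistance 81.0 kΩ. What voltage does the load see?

V_out ≈ 16.5 V

First combine the lower leg with the load: R2 ‖ R_L = 6.906 kΩ.
Voltage divider with the loaded lower leg: V_out = 35.7 × 6.906/(8.02 + 6.906) = 35.7 × 0.4627 = 16.52 V.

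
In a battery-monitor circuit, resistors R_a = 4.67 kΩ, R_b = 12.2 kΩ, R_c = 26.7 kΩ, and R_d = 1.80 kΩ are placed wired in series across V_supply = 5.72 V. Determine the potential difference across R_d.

Series total: ΣR = 4.67 + 12.2 + 26.7 + 1.80 = 45.37 kΩ.
Voltage divider: V = V_supply · (1.800 / 45.37) = 5.72 × 0.03967 = 0.2269 V.

V ≈ 0.227 V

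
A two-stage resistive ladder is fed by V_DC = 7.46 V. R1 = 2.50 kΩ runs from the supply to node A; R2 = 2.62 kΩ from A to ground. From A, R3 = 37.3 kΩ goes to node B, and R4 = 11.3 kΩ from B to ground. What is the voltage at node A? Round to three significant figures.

Looking into the second stage from A: R3 + R4 = 48.60 kΩ appears in parallel with R2.
Effective lower resistance at A: R2 ‖ 48.60 = 2.486 kΩ.
So V_A = 7.46 × 0.4986 = 3.720 V.

V_A ≈ 3.72 V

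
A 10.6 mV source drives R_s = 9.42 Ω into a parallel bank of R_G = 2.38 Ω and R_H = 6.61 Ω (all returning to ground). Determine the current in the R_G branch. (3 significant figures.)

Combine the parallel branches: R_p = (1/2.38 + 1/6.61)⁻¹ = 1.750 Ω.
V_A = 10.6 × 1.750/11.17 = 1.661 mV.
I(R_G) = V_A / R_G = 1.661/2.38 = 0.6977 mA.

I ≈ 0.698 mA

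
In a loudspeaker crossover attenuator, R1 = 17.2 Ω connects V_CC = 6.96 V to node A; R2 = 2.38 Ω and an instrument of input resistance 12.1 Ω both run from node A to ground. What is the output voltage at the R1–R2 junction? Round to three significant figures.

The load sits in parallel with R2, giving an effective lower resistance R2' = R2·R_L/(R2+R_L) = 1.989 Ω.
Then V_out = V_CC · R2'/(R1 + R2') = 6.96 × 1.989/19.19 = 0.7214 V.
(Unloaded it would be 0.846 V; the load pulls it down.)

V_out ≈ 0.721 V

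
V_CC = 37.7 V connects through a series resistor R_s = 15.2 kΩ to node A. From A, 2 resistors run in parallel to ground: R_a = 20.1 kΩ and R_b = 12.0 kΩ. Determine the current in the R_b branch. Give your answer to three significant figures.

Parallel bank: R_p = 1/(1/20.1 + 1/12.0) = 7.514 kΩ.
V_A by voltage divider: V_A = 37.7 × 7.514/(15.2 + 7.514) = 12.47 V.
Branch current I = V_A/R_b = 12.47/12.0 = 1.039 mA.

I ≈ 1.04 mA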